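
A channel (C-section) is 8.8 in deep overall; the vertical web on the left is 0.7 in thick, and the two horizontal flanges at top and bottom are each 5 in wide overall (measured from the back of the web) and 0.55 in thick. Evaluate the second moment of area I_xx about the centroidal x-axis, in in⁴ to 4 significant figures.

Split into non-overlapping primitives; take the origin at the lower-left of the bounding box.
Web: 0.7 × 8.8, A = 6.16 in², y = 4.4 in, Ī = 39.7525 in⁴.
Top flange (beyond web): 4.3 × 0.55, A = 2.365 in², y = 8.525 in, Ī = 0.0596177 in⁴.
Bottom flange (beyond web): 4.3 × 0.55, A = 2.365 in², y = 0.275 in, Ī = 0.0596177 in⁴.
By symmetry the centroid is at mid-height, ȳ = 4.4 in.
Transfer each piece to the centroidal x-axis using Ī + A·d² with d = y − 4.4:
  web: d = 0 in → contributes +39.7525 in⁴
  top flange (beyond web): d = 4.125 in → contributes +40.3016 in⁴
  bottom flange (beyond web): d = -4.125 in → contributes +40.3016 in⁴
Total I = 120.356 in⁴.

I_xx ≈ 120.4 in⁴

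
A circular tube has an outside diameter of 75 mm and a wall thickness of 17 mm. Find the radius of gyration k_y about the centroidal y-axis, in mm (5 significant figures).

Decompose the section into non-overlapping parts with the origin at the bottom-left of its bounding rectangle.
Outer circle: ⌀75, A = 4417.865 mm², x = 37.5 mm, Ī = 1 553 156 mm⁴.
Bore (subtracted): ⌀41, A = 1320.254 mm², x = 37.5 mm, Ī = 138709.2 mm⁴.
By symmetry the centroid is at mid-width, x̄ = 37.5 mm.
All pieces are centred on the centroidal y-axis, so I = ΣĪ (holes subtracted) = 1 414 446 mm⁴.
Radius of gyration: k = √(I/A) = √(1 414 446 / 3097.61) = 21.36879 mm.

k_y ≈ 21.369 mm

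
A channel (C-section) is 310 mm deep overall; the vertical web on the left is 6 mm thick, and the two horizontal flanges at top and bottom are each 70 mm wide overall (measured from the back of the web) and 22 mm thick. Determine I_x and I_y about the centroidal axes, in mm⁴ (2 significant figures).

Split into non-overlapping primitives; take the origin at the lower-left of the bounding box.
Web: 6 × 310, A = 1 860 mm², y = 155 mm, Ī = 14 895 500 mm⁴.
Top flange (beyond web): 64 × 22, A = 1 408 mm², y = 299 mm, Ī = 56 789 mm⁴.
Bottom flange (beyond web): 64 × 22, A = 1 408 mm², y = 11 mm, Ī = 56 789 mm⁴.
By symmetry the centroid is at mid-height, ȳ = 155 mm.
Transfer each piece to the centroidal x-axis using Ī + A·d² with d = y − 155:
  web: d = 0 mm → contributes +14 895 500 mm⁴
  top flange (beyond web): d = 144 mm → contributes +29 253 077 mm⁴
  bottom flange (beyond web): d = -144 mm → contributes +29 253 077 mm⁴
Total I = 73 401 655 mm⁴.
For the y-axis: x̄ = 24.08 mm.
Repeating about the centroidal y-axis gives I_y = 2 338 942 mm⁴.

I_x ≈ 7.3 × 10⁷ mm⁴, I_y ≈ 2.3 × 10⁶ mm⁴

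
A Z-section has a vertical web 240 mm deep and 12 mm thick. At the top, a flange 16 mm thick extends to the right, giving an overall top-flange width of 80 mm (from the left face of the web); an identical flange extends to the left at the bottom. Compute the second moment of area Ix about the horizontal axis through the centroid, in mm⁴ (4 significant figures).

Decompose the section into non-overlapping parts with the origin at the bottom-left of its bounding rectangle.
Web: 12 × 240, A = 2 880 mm², y = 120 mm, Ī = 13 824 000 mm⁴.
Top flange (beyond web): 68 × 16, A = 1 088 mm², y = 232 mm, Ī = 23210.7 mm⁴.
Bottom flange (beyond web): 68 × 16, A = 1 088 mm², y = 8 mm, Ī = 23210.7 mm⁴.
Centroid: ȳ = ΣA·y / ΣA = 120 mm.
Transfer each piece to the horizontal axis through the centroid using Ī + A·d² with d = y − 120:
  web: d = 0 mm → contributes +13 824 000 mm⁴
  top flange (beyond web): d = 112 mm → contributes +13 671 083 mm⁴
  bottom flange (beyond web): d = -112 mm → contributes +13 671 083 mm⁴
Total I = 41 166 165 mm⁴.

Ix ≈ 4.117 × 10⁷ mm⁴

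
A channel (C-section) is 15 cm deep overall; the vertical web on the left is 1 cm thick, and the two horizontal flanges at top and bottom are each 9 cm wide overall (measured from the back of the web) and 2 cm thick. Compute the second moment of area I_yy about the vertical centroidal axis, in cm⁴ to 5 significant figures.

I_yy ≈ 378.73 cm⁴

Treat the section as a set of non-overlapping primitives; coordinates are from the bounding-box lower-left.
Web: 1 × 15, A = 15 cm², x = 0.5 cm, Ī = 1.25 cm⁴.
Top flange (beyond web): 8 × 2, A = 16 cm², x = 5 cm, Ī = 85.33333 cm⁴.
Bottom flange (beyond web): 8 × 2, A = 16 cm², x = 5 cm, Ī = 85.33333 cm⁴.
Centroid: x̄ = ΣA·x / ΣA = 3.56383 cm.
Transfer each piece to the vertical centroidal axis using Ī + A·d² with d = x − 3.56383:
  web: d = -3.06383 cm → contributes +142.0558 cm⁴
  top flange (beyond web): d = 1.43617 cm → contributes +118.3347 cm⁴
  bottom flange (beyond web): d = 1.43617 cm → contributes +118.3347 cm⁴
Total I = 378.7252 cm⁴.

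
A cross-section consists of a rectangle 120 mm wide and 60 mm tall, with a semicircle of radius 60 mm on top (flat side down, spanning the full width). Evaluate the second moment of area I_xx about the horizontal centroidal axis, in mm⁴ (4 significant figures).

Split into non-overlapping primitives; take the origin at the lower-left of the bounding box.
Rectangular body: 120 × 60, A = 7 200 mm², y = 30 mm, Ī = 2 160 000 mm⁴.
Semicircular cap: semicircle r = 60, A = 5654.87 mm², y = 85.4648 mm, Ī = 1 422 450 mm⁴.
Centroid: ȳ = ΣA·y / ΣA = 54.399 mm.
Transfer each piece to the horizontal centroidal axis using Ī + A·d² with d = y − 54.399:
  rectangular body: d = -24.399 mm → contributes +6 446 244 mm⁴
  semicircular cap: d = 31.0658 mm → contributes +6 879 865 mm⁴
Total I = 13 326 109 mm⁴.

I_xx ≈ 1.333 × 10⁷ mm⁴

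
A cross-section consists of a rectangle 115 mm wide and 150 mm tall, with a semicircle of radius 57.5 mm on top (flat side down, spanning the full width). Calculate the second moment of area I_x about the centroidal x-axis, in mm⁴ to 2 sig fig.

I_x ≈ 7.3 × 10⁷ mm⁴

Treat the section as a set of non-overlapping primitives; coordinates are from the bounding-box lower-left.
Rectangular body: 115 × 150, A = 17 250 mm², y = 75 mm, Ī = 32 343 750 mm⁴.
Semicircular cap: semicircle r = 57.5, A = 5 193 mm², y = 174.4 mm, Ī = 1 199 785 mm⁴.
Centroid: ȳ = ΣA·y / ΣA = 98 mm.
Transfer each piece to the centroidal x-axis using Ī + A·d² with d = y − 98:
  rectangular body: d = -23 mm → contributes +41 470 723 mm⁴
  semicircular cap: d = 76.4 mm → contributes +31 514 977 mm⁴
Total I = 72 985 700 mm⁴.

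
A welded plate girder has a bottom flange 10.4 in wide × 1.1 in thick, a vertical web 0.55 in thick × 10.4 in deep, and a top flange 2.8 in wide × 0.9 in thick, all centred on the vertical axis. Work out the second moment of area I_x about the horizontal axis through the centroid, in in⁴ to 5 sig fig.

Break the section into simple shapes (no overlaps), measuring from the bottom-left corner of the bounding box.
Bottom plate: 10.4 × 1.1, A = 11.44 in², y = 0.55 in, Ī = 1.153533 in⁴.
Web plate: 0.55 × 10.4, A = 5.72 in², y = 6.3 in, Ī = 51.55627 in⁴.
Top plate: 2.8 × 0.9, A = 2.52 in², y = 11.95 in, Ī = 0.1701 in⁴.
Centroid: ȳ = ΣA·y / ΣA = 3.680996 in.
Transfer each piece to the horizontal axis through the centroid using Ī + A·d² with d = y − 3.680996:
  bottom plate: d = -3.130996 in → contributes +113.3014 in⁴
  web plate: d = 2.619004 in → contributes +90.79079 in⁴
  top plate: d = 8.269004 in → contributes +172.4787 in⁴
Total I = 376.5709 in⁴.

I_x ≈ 376.57 in⁴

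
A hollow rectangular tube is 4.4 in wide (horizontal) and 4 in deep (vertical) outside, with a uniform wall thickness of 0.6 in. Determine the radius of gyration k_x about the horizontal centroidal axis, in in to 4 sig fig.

Split into non-overlapping primitives; take the origin at the lower-left of the bounding box.
Outer rectangle: 4.4 × 4, A = 17.6 in², y = 2 in, Ī = 23.4667 in⁴.
Inner void (subtracted): 3.2 × 2.8, A = 8.96 in², y = 2 in, Ī = 5.85387 in⁴.
By symmetry the centroid is at mid-height, ȳ = 2 in.
All pieces are centred on the horizontal centroidal axis, so I = ΣĪ (holes subtracted) = 17.6128 in⁴.
Radius of gyration: k = √(I/A) = √(17.6128 / 8.64) = 1.42777 in.

k_x ≈ 1.428 in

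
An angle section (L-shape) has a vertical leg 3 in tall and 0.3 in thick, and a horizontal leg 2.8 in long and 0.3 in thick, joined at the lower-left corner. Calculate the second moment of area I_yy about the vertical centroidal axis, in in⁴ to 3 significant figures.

I_yy ≈ 1.20 in⁴

Decompose the section into non-overlapping parts with the origin at the bottom-left of its bounding rectangle.
Vertical leg: 0.3 × 3, A = 0.9 in², x = 0.15 in, Ī = 0.00675 in⁴.
Horizontal leg (remainder): 2.5 × 0.3, A = 0.75 in², x = 1.55 in, Ī = 0.39063 in⁴.
Centroid: x̄ = ΣA·x / ΣA = 0.78636 in.
Transfer each piece to the vertical centroidal axis using Ī + A·d² with d = x − 0.78636:
  vertical leg: d = -0.63636 in → contributes +0.37121 in⁴
  horizontal leg (remainder): d = 0.76364 in → contributes +0.82798 in⁴
Total I = 1.1992 in⁴.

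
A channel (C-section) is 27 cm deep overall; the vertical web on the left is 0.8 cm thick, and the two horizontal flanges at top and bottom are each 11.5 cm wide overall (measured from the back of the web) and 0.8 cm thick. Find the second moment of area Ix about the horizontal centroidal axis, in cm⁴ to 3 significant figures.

Treat the section as a set of non-overlapping primitives; coordinates are from the bounding-box lower-left.
Web: 0.8 × 27, A = 21.6 cm², y = 13.5 cm, Ī = 1312.2 cm⁴.
Top flange (beyond web): 10.7 × 0.8, A = 8.56 cm², y = 26.6 cm, Ī = 0.45653 cm⁴.
Bottom flange (beyond web): 10.7 × 0.8, A = 8.56 cm², y = 0.4 cm, Ī = 0.45653 cm⁴.
By symmetry the centroid is at mid-height, ȳ = 13.5 cm.
Transfer each piece to the horizontal centroidal axis using Ī + A·d² with d = y − 13.5:
  web: d = 0 cm → contributes +1312.2 cm⁴
  top flange (beyond web): d = 13.1 cm → contributes +1469.4 cm⁴
  bottom flange (beyond web): d = -13.1 cm → contributes +1469.4 cm⁴
Total I = 4251.1 cm⁴.

Ix ≈ 4250 cm⁴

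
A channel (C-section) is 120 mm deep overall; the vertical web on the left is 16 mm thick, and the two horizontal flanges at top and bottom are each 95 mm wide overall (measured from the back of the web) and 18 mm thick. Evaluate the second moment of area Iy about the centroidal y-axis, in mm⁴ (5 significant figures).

Iy ≈ 4.1062 × 10⁶ mm⁴

Split into non-overlapping primitives; take the origin at the lower-left of the bounding box.
Web: 16 × 120, A = 1 920 mm², x = 8 mm, Ī = 40 960 mm⁴.
Top flange (beyond web): 79 × 18, A = 1 422 mm², x = 55.5 mm, Ī = 739558.5 mm⁴.
Bottom flange (beyond web): 79 × 18, A = 1 422 mm², x = 55.5 mm, Ī = 739558.5 mm⁴.
Centroid: x̄ = ΣA·x / ΣA = 36.35642 mm.
Transfer each piece to the centroidal y-axis using Ī + A·d² with d = x − 36.35642:
  web: d = -28.35642 mm → contributes +1 584 807 mm⁴
  top flange (beyond web): d = 19.14358 mm → contributes +1 260 688 mm⁴
  bottom flange (beyond web): d = 19.14358 mm → contributes +1 260 688 mm⁴
Total I = 4 106 183 mm⁴.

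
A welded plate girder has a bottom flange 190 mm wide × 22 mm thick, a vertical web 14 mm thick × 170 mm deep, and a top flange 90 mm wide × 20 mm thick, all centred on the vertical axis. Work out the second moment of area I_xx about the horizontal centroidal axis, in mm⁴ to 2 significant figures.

I_xx ≈ 5.4 × 10⁷ mm⁴

Split into non-overlapping primitives; take the origin at the lower-left of the bounding box.
Bottom plate: 190 × 22, A = 4 180 mm², y = 11 mm, Ī = 168 593 mm⁴.
Web plate: 14 × 170, A = 2 380 mm², y = 107 mm, Ī = 5 731 833 mm⁴.
Top plate: 90 × 20, A = 1 800 mm², y = 202 mm, Ī = 60 000 mm⁴.
Centroid: ȳ = ΣA·y / ΣA = 79.45 mm.
Transfer each piece to the horizontal centroidal axis using Ī + A·d² with d = y − 79.45:
  bottom plate: d = -68.45 mm → contributes +19 756 177 mm⁴
  web plate: d = 27.55 mm → contributes +7 537 663 mm⁴
  top plate: d = 122.5 mm → contributes +27 091 299 mm⁴
Total I = 54 385 139 mm⁴.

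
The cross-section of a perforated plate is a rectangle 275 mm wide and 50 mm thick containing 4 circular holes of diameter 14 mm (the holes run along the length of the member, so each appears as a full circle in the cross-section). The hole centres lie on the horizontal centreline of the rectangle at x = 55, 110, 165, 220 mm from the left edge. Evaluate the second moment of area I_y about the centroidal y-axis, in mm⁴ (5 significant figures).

Split into non-overlapping primitives; take the origin at the lower-left of the bounding box.
Plate: 275 × 50, A = 13 750 mm², x = 137.5 mm, Ī = 86 653 646 mm⁴.
Hole 1 (subtracted): ⌀14, A = 153.938 mm², x = 55 mm, Ī = 1885.741 mm⁴.
Hole 2 (subtracted): ⌀14, A = 153.938 mm², x = 110 mm, Ī = 1885.741 mm⁴.
Hole 3 (subtracted): ⌀14, A = 153.938 mm², x = 165 mm, Ī = 1885.741 mm⁴.
Hole 4 (subtracted): ⌀14, A = 153.938 mm², x = 220 mm, Ī = 1885.741 mm⁴.
By symmetry the centroid is at mid-width, x̄ = 137.5 mm.
Transfer each piece to the centroidal y-axis using Ī + A·d² with d = x − 137.5:
  plate: d = 0 mm → contributes +86 653 646 mm⁴
  hole 1: d = -82.5 mm → contributes −1 049 627 mm⁴
  hole 2: d = -27.5 mm → contributes −118301.4 mm⁴
  hole 3: d = 27.5 mm → contributes −118301.4 mm⁴
  hole 4: d = 82.5 mm → contributes −1 049 627 mm⁴
Total I = 84 317 790 mm⁴.

I_y ≈ 8.4318 × 10⁷ mm⁴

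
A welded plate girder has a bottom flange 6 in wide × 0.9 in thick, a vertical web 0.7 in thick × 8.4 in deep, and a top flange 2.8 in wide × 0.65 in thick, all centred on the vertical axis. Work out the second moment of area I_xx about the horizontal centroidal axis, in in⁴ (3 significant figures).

I_xx ≈ 167 in⁴

Decompose the section into non-overlapping parts with the origin at the bottom-left of its bounding rectangle.
Bottom plate: 6 × 0.9, A = 5.4 in², y = 0.45 in, Ī = 0.3645 in⁴.
Web plate: 0.7 × 8.4, A = 5.88 in², y = 5.1 in, Ī = 34.574 in⁴.
Top plate: 2.8 × 0.65, A = 1.82 in², y = 9.625 in, Ī = 0.064079 in⁴.
Centroid: ȳ = ΣA·y / ΣA = 3.8119 in.
Transfer each piece to the horizontal centroidal axis using Ī + A·d² with d = y − 3.8119:
  bottom plate: d = -3.3619 in → contributes +61.396 in⁴
  web plate: d = 1.2881 in → contributes +44.331 in⁴
  top plate: d = 5.8131 in → contributes +61.566 in⁴
Total I = 167.29 in⁴.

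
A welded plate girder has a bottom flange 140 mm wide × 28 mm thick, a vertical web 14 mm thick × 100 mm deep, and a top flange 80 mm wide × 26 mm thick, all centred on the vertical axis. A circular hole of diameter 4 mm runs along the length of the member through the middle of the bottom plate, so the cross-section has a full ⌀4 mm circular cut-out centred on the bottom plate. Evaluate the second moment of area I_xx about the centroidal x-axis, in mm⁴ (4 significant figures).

Treat the section as a set of non-overlapping primitives; coordinates are from the bounding-box lower-left.
Bottom plate: 140 × 28, A = 3 920 mm², y = 14 mm, Ī = 256 107 mm⁴.
Web plate: 14 × 100, A = 1 400 mm², y = 78 mm, Ī = 1 166 667 mm⁴.
Top plate: 80 × 26, A = 2 080 mm², y = 141 mm, Ī = 117 173 mm⁴.
Hole (subtracted): ⌀4, A = 12.5664 mm², y = 14 mm, Ī = 12.5664 mm⁴.
Centroid: ȳ = ΣA·y / ΣA = 61.8867 mm.
Transfer each piece to the centroidal x-axis using Ī + A·d² with d = y − 61.8867:
  bottom plate: d = -47.8867 mm → contributes +9 245 209 mm⁴
  web plate: d = 16.1133 mm → contributes +1 530 159 mm⁴
  top plate: d = 79.1133 mm → contributes +13 135 707 mm⁴
  hole: d = -47.8867 mm → contributes −28 829 mm⁴
Total I = 23 882 246 mm⁴.

I_xx ≈ 2.388 × 10⁷ mm⁴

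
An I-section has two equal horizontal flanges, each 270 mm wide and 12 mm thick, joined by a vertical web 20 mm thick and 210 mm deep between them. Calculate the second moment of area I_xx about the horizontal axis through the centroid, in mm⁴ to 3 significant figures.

Treat the section as a set of non-overlapping primitives; coordinates are from the bounding-box lower-left.
Bottom flange: 270 × 12, A = 3 240 mm², y = 6 mm, Ī = 38 880 mm⁴.
Web: 20 × 210, A = 4 200 mm², y = 117 mm, Ī = 15 435 000 mm⁴.
Top flange: 270 × 12, A = 3 240 mm², y = 228 mm, Ī = 38 880 mm⁴.
By symmetry the centroid is at mid-height, ȳ = 117 mm.
Transfer each piece to the horizontal axis through the centroid using Ī + A·d² with d = y − 117:
  bottom flange: d = -111 mm → contributes +39 958 920 mm⁴
  web: d = 0 mm → contributes +15 435 000 mm⁴
  top flange: d = 111 mm → contributes +39 958 920 mm⁴
Total I = 95 352 840 mm⁴.

I_xx ≈ 9.54 × 10⁷ mm⁴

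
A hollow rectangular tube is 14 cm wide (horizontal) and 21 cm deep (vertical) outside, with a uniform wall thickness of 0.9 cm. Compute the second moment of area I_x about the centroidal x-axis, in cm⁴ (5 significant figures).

I_x ≈ 3608.6 cm⁴

Treat the section as a set of non-overlapping primitives; coordinates are from the bounding-box lower-left.
Outer rectangle: 14 × 21, A = 294 cm², y = 10.5 cm, Ī = 10804.5 cm⁴.
Inner void (subtracted): 12.2 × 19.2, A = 234.24 cm², y = 10.5 cm, Ī = 7195.853 cm⁴.
By symmetry the centroid is at mid-height, ȳ = 10.5 cm.
All pieces are centred on the centroidal x-axis, so I = ΣĪ (holes subtracted) = 3608.647 cm⁴.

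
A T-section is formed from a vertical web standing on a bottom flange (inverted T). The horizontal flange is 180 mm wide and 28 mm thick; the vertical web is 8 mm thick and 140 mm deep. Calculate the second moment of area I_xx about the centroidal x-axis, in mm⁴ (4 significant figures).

Break the section into simple shapes (no overlaps), measuring from the bottom-left corner of the bounding box.
Flange: 180 × 28, A = 5 040 mm², y = 14 mm, Ī = 329 280 mm⁴.
Web: 8 × 140, A = 1 120 mm², y = 98 mm, Ī = 1 829 333 mm⁴.
Centroid: ȳ = ΣA·y / ΣA = 29.2727 mm.
Transfer each piece to the centroidal x-axis using Ī + A·d² with d = y − 29.2727:
  flange: d = -15.2727 mm → contributes +1 504 891 mm⁴
  web: d = 68.7273 mm → contributes +7 119 584 mm⁴
Total I = 8 624 475 mm⁴.

I_xx ≈ 8.624 × 10⁶ mm⁴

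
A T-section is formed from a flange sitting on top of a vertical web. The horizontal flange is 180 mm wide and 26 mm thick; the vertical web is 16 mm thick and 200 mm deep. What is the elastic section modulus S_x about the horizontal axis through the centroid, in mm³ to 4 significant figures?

S_x ≈ 2.106 × 10⁵ mm³

Split into non-overlapping primitives; take the origin at the lower-left of the bounding box.
Flange: 180 × 26, A = 4 680 mm², y = 213 mm, Ī = 263 640 mm⁴.
Web: 16 × 200, A = 3 200 mm², y = 100 mm, Ī = 10 666 667 mm⁴.
Centroid: ȳ = ΣA·y / ΣA = 167.112 mm.
Transfer each piece to the horizontal axis through the centroid using Ī + A·d² with d = y − 167.112:
  flange: d = 45.8883 mm → contributes +10 118 496 mm⁴
  web: d = -67.1117 mm → contributes +25 079 393 mm⁴
Total I = 35 197 888 mm⁴.
Extreme fibre distance c = 167.112 mm; S = I/c = 210 625 mm³.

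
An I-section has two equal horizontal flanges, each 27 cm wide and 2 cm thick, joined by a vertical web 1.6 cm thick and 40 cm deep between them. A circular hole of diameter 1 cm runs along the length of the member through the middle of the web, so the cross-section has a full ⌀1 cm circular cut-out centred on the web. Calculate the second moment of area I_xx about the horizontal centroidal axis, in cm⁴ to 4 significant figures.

Decompose the section into non-overlapping parts with the origin at the bottom-left of its bounding rectangle.
Bottom flange: 27 × 2, A = 54 cm², y = 1 cm, Ī = 18 cm⁴.
Web: 1.6 × 40, A = 64 cm², y = 22 cm, Ī = 8533.33 cm⁴.
Top flange: 27 × 2, A = 54 cm², y = 43 cm, Ī = 18 cm⁴.
Hole (subtracted): ⌀1, A = 0.785398 cm², y = 22 cm, Ī = 0.0490874 cm⁴.
By symmetry the centroid is at mid-height, ȳ = 22 cm.
Transfer each piece to the horizontal centroidal axis using Ī + A·d² with d = y − 22:
  bottom flange: d = -21 cm → contributes +23 832 cm⁴
  web: d = 0 cm → contributes +8533.33 cm⁴
  top flange: d = 21 cm → contributes +23 832 cm⁴
  hole: d = 0 cm → contributes −0.0490874 cm⁴
Total I = 56197.3 cm⁴.

I_xx ≈ 5.620 × 10⁴ cm⁴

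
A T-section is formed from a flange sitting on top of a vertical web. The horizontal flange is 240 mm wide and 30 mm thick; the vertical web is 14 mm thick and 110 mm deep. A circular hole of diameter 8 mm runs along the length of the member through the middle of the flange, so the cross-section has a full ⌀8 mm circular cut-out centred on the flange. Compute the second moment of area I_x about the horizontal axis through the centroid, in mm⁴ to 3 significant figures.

I_x ≈ 8.30 × 10⁶ mm⁴

Decompose the section into non-overlapping parts with the origin at the bottom-left of its bounding rectangle.
Flange: 240 × 30, A = 7 200 mm², y = 125 mm, Ī = 540 000 mm⁴.
Web: 14 × 110, A = 1 540 mm², y = 55 mm, Ī = 1 552 833 mm⁴.
Hole (subtracted): ⌀8, A = 50.265 mm², y = 125 mm, Ī = 201.06 mm⁴.
Centroid: ȳ = ΣA·y / ΣA = 112.59 mm.
Transfer each piece to the horizontal axis through the centroid using Ī + A·d² with d = y − 112.59:
  flange: d = 12.405 mm → contributes +1 648 044 mm⁴
  web: d = -57.595 mm → contributes +6 661 218 mm⁴
  hole: d = 12.405 mm → contributes −7936.7 mm⁴
Total I = 8 301 326 mm⁴.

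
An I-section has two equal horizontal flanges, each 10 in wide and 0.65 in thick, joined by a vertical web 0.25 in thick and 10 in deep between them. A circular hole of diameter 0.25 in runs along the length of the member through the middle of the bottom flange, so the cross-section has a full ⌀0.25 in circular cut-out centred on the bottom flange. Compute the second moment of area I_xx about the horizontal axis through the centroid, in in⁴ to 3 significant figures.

I_xx ≈ 389 in⁴

Decompose the section into non-overlapping parts with the origin at the bottom-left of its bounding rectangle.
Bottom flange: 10 × 0.65, A = 6.5 in², y = 0.325 in, Ī = 0.22885 in⁴.
Web: 0.25 × 10, A = 2.5 in², y = 5.65 in, Ī = 20.833 in⁴.
Top flange: 10 × 0.65, A = 6.5 in², y = 10.975 in, Ī = 0.22885 in⁴.
Hole (subtracted): ⌀0.25, A = 0.049087 in², y = 0.325 in, Ī = 0.00019175 in⁴.
Centroid: ȳ = ΣA·y / ΣA = 5.6669 in.
Transfer each piece to the horizontal axis through the centroid using Ī + A·d² with d = y − 5.6669:
  bottom flange: d = -5.3419 in → contributes +185.71 in⁴
  web: d = -0.016917 in → contributes +20.834 in⁴
  top flange: d = 5.3081 in → contributes +183.37 in⁴
  hole: d = -5.3419 in → contributes −1.401 in⁴
Total I = 388.52 in⁴.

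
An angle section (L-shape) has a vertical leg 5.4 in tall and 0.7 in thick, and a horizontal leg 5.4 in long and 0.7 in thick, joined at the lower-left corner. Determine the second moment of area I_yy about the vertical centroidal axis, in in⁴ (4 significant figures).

Break the section into simple shapes (no overlaps), measuring from the bottom-left corner of the bounding box.
Vertical leg: 0.7 × 5.4, A = 3.78 in², x = 0.35 in, Ī = 0.15435 in⁴.
Horizontal leg (remainder): 4.7 × 0.7, A = 3.29 in², x = 3.05 in, Ī = 6.05634 in⁴.
Centroid: x̄ = ΣA·x / ΣA = 1.60644 in.
Transfer each piece to the vertical centroidal axis using Ī + A·d² with d = x − 1.60644:
  vertical leg: d = -1.25644 in → contributes +6.12157 in⁴
  horizontal leg (remainder): d = 1.44356 in → contributes +12.9123 in⁴
Total I = 19.0339 in⁴.

I_yy ≈ 19.03 in⁴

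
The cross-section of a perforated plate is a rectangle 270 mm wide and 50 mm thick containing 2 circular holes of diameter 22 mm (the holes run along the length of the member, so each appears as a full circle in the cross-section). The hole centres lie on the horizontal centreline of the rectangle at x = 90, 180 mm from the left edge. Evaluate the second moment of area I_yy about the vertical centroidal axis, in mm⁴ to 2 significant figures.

I_yy ≈ 8.0 × 10⁷ mm⁴

Decompose the section into non-overlapping parts with the origin at the bottom-left of its bounding rectangle.
Plate: 270 × 50, A = 13 500 mm², x = 135 mm, Ī = 82 012 500 mm⁴.
Hole 1 (subtracted): ⌀22, A = 380.1 mm², x = 90 mm, Ī = 11 499 mm⁴.
Hole 2 (subtracted): ⌀22, A = 380.1 mm², x = 180 mm, Ī = 11 499 mm⁴.
By symmetry the centroid is at mid-width, x̄ = 135 mm.
Transfer each piece to the vertical centroidal axis using Ī + A·d² with d = x − 135:
  plate: d = 0 mm → contributes +82 012 500 mm⁴
  hole 1: d = -45 mm → contributes −781 268 mm⁴
  hole 2: d = 45 mm → contributes −781 268 mm⁴
Total I = 80 449 964 mm⁴.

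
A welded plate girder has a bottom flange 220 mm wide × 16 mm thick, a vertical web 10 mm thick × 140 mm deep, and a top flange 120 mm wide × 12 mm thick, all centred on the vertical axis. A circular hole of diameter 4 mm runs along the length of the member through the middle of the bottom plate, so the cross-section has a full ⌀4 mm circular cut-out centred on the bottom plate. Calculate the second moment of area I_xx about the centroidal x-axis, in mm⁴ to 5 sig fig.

I_xx ≈ 2.7791 × 10⁷ mm⁴

Decompose the section into non-overlapping parts with the origin at the bottom-left of its bounding rectangle.
Bottom plate: 220 × 16, A = 3 520 mm², y = 8 mm, Ī = 75093.33 mm⁴.
Web plate: 10 × 140, A = 1 400 mm², y = 86 mm, Ī = 2 286 667 mm⁴.
Top plate: 120 × 12, A = 1 440 mm², y = 162 mm, Ī = 17 280 mm⁴.
Hole (subtracted): ⌀4, A = 12.56637 mm², y = 8 mm, Ī = 12.56637 mm⁴.
Centroid: ȳ = ΣA·y / ΣA = 60.14076 mm.
Transfer each piece to the centroidal x-axis using Ī + A·d² with d = y − 60.14076:
  bottom plate: d = -52.14076 mm → contributes +9 644 772 mm⁴
  web plate: d = 25.85924 mm → contributes +3 222 847 mm⁴
  top plate: d = 101.8592 mm → contributes +14 957 719 mm⁴
  hole: d = -52.14076 mm → contributes −34176.24 mm⁴
Total I = 27 791 162 mm⁴.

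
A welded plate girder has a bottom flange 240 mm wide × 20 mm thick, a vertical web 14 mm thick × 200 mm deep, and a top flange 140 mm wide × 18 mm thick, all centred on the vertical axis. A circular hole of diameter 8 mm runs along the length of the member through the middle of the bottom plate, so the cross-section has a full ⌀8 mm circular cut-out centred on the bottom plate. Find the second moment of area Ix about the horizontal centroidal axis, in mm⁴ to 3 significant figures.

Split into non-overlapping primitives; take the origin at the lower-left of the bounding box.
Bottom plate: 240 × 20, A = 4 800 mm², y = 10 mm, Ī = 160 000 mm⁴.
Web plate: 14 × 200, A = 2 800 mm², y = 120 mm, Ī = 9 333 333 mm⁴.
Top plate: 140 × 18, A = 2 520 mm², y = 229 mm, Ī = 68 040 mm⁴.
Hole (subtracted): ⌀8, A = 50.265 mm², y = 10 mm, Ī = 201.06 mm⁴.
Centroid: ȳ = ΣA·y / ΣA = 95.393 mm.
Transfer each piece to the horizontal centroidal axis using Ī + A·d² with d = y − 95.393:
  bottom plate: d = -85.393 mm → contributes +35 161 035 mm⁴
  web plate: d = 24.607 mm → contributes +11 028 812 mm⁴
  top plate: d = 133.61 mm → contributes +45 052 456 mm⁴
  hole: d = -85.393 mm → contributes −366 731 mm⁴
Total I = 90 875 573 mm⁴.

Ix ≈ 9.09 × 10⁷ mm⁴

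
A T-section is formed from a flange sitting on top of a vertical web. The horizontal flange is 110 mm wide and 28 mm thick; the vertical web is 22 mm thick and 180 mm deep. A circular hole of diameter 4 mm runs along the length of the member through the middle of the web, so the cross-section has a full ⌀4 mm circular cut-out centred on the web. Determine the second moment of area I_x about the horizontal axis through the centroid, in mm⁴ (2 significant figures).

Split into non-overlapping primitives; take the origin at the lower-left of the bounding box.
Flange: 110 × 28, A = 3 080 mm², y = 194 mm, Ī = 201 227 mm⁴.
Web: 22 × 180, A = 3 960 mm², y = 90 mm, Ī = 10 692 000 mm⁴.
Hole (subtracted): ⌀4, A = 12.57 mm², y = 90 mm, Ī = 12.57 mm⁴.
Centroid: ȳ = ΣA·y / ΣA = 135.6 mm.
Transfer each piece to the horizontal axis through the centroid using Ī + A·d² with d = y − 135.6:
  flange: d = 58.42 mm → contributes +10 712 457 mm⁴
  web: d = -45.58 mm → contributes +18 919 536 mm⁴
  hole: d = -45.58 mm → contributes −26 121 mm⁴
Total I = 29 605 872 mm⁴.

I_x ≈ 3.0 × 10⁷ mm⁴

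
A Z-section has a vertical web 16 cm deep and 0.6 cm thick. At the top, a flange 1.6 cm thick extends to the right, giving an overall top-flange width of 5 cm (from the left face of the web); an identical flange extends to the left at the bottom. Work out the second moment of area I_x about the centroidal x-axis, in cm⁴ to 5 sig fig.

I_x ≈ 937.71 cm⁴

Break the section into simple shapes (no overlaps), measuring from the bottom-left corner of the bounding box.
Web: 0.6 × 16, A = 9.6 cm², y = 8 cm, Ī = 204.8 cm⁴.
Top flange (beyond web): 4.4 × 1.6, A = 7.04 cm², y = 15.2 cm, Ī = 1.501867 cm⁴.
Bottom flange (beyond web): 4.4 × 1.6, A = 7.04 cm², y = 0.8 cm, Ī = 1.501867 cm⁴.
Centroid: ȳ = ΣA·y / ΣA = 8 cm.
Transfer each piece to the centroidal x-axis using Ī + A·d² with d = y − 8:
  web: d = 0 cm → contributes +204.8 cm⁴
  top flange (beyond web): d = 7.2 cm → contributes +366.4555 cm⁴
  bottom flange (beyond web): d = -7.2 cm → contributes +366.4555 cm⁴
Total I = 937.7109 cm⁴.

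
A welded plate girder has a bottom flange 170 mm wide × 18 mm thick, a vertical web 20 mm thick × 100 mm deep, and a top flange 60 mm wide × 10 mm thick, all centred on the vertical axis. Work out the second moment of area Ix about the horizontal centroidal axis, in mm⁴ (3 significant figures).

Ix ≈ 1.04 × 10⁷ mm⁴

Break the section into simple shapes (no overlaps), measuring from the bottom-left corner of the bounding box.
Bottom plate: 170 × 18, A = 3 060 mm², y = 9 mm, Ī = 82 620 mm⁴.
Web plate: 20 × 100, A = 2 000 mm², y = 68 mm, Ī = 1 666 667 mm⁴.
Top plate: 60 × 10, A = 600 mm², y = 123 mm, Ī = 5 000 mm⁴.
Centroid: ȳ = ΣA·y / ΣA = 41.933 mm.
Transfer each piece to the horizontal centroidal axis using Ī + A·d² with d = y − 41.933:
  bottom plate: d = -32.933 mm → contributes +3 401 415 mm⁴
  web plate: d = 26.067 mm → contributes +3 025 658 mm⁴
  top plate: d = 81.067 mm → contributes +3 948 128 mm⁴
Total I = 10 375 201 mm⁴.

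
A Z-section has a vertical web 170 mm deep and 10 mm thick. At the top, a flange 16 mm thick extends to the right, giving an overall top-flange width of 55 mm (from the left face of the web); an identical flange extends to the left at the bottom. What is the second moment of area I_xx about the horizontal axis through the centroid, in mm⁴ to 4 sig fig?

Decompose the section into non-overlapping parts with the origin at the bottom-left of its bounding rectangle.
Web: 10 × 170, A = 1 700 mm², y = 85 mm, Ī = 4 094 167 mm⁴.
Top flange (beyond web): 45 × 16, A = 720 mm², y = 162 mm, Ī = 15 360 mm⁴.
Bottom flange (beyond web): 45 × 16, A = 720 mm², y = 8 mm, Ī = 15 360 mm⁴.
Centroid: ȳ = ΣA·y / ΣA = 85 mm.
Transfer each piece to the horizontal axis through the centroid using Ī + A·d² with d = y − 85:
  web: d = 0 mm → contributes +4 094 167 mm⁴
  top flange (beyond web): d = 77 mm → contributes +4 284 240 mm⁴
  bottom flange (beyond web): d = -77 mm → contributes +4 284 240 mm⁴
Total I = 12 662 647 mm⁴.

I_xx ≈ 1.266 × 10⁷ mm⁴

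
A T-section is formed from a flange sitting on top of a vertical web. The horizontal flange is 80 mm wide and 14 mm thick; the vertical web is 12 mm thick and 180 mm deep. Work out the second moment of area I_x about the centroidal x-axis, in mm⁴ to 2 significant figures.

I_x ≈ 1.3 × 10⁷ mm⁴

Break the section into simple shapes (no overlaps), measuring from the bottom-left corner of the bounding box.
Flange: 80 × 14, A = 1 120 mm², y = 187 mm, Ī = 18 293 mm⁴.
Web: 12 × 180, A = 2 160 mm², y = 90 mm, Ī = 5 832 000 mm⁴.
Centroid: ȳ = ΣA·y / ΣA = 123.1 mm.
Transfer each piece to the centroidal x-axis using Ī + A·d² with d = y − 123.1:
  flange: d = 63.88 mm → contributes +4 588 347 mm⁴
  web: d = -33.12 mm → contributes +8 201 657 mm⁴
Total I = 12 790 005 mm⁴.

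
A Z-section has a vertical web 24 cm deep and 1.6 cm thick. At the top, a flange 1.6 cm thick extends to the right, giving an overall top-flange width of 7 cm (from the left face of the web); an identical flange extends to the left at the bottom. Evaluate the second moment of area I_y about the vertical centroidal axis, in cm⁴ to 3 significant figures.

Decompose the section into non-overlapping parts with the origin at the bottom-left of its bounding rectangle.
Web: 1.6 × 24, A = 38.4 cm², x = 6.2 cm, Ī = 8.192 cm⁴.
Top flange (beyond web): 5.4 × 1.6, A = 8.64 cm², x = 9.7 cm, Ī = 20.995 cm⁴.
Bottom flange (beyond web): 5.4 × 1.6, A = 8.64 cm², x = 2.7 cm, Ī = 20.995 cm⁴.
Centroid: x̄ = ΣA·x / ΣA = 6.2 cm.
Transfer each piece to the vertical centroidal axis using Ī + A·d² with d = x − 6.2:
  web: d = 0 cm → contributes +8.192 cm⁴
  top flange (beyond web): d = 3.5 cm → contributes +126.84 cm⁴
  bottom flange (beyond web): d = -3.5 cm → contributes +126.84 cm⁴
Total I = 261.86 cm⁴.

I_y ≈ 262 cm⁴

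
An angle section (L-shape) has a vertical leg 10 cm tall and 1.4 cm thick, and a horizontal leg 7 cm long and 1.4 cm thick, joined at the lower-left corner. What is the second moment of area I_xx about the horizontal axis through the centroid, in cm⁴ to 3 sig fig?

Treat the section as a set of non-overlapping primitives; coordinates are from the bounding-box lower-left.
Vertical leg: 1.4 × 10, A = 14 cm², y = 5 cm, Ī = 116.67 cm⁴.
Horizontal leg (remainder): 5.6 × 1.4, A = 7.84 cm², y = 0.7 cm, Ī = 1.2805 cm⁴.
Centroid: ȳ = ΣA·y / ΣA = 3.4564 cm.
Transfer each piece to the horizontal axis through the centroid using Ī + A·d² with d = y − 3.4564:
  vertical leg: d = 1.5436 cm → contributes +150.02 cm⁴
  horizontal leg (remainder): d = -2.7564 cm → contributes +60.847 cm⁴
Total I = 210.87 cm⁴.

I_xx ≈ 211 cm⁴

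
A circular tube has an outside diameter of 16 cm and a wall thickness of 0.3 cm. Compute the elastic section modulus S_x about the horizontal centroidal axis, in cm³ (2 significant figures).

Split into non-overlapping primitives; take the origin at the lower-left of the bounding box.
Outer circle: ⌀16, A = 201.1 cm², y = 8 cm, Ī = 3 217 cm⁴.
Bore (subtracted): ⌀15.4, A = 186.3 cm², y = 8 cm, Ī = 2 761 cm⁴.
By symmetry the centroid is at mid-height, ȳ = 8 cm.
All pieces are centred on the horizontal centroidal axis, so I = ΣĪ (holes subtracted) = 456.1 cm⁴.
Extreme fibre distance c = 8 cm; S = I/c = 57.01 cm³.

S_x ≈ 57 cm³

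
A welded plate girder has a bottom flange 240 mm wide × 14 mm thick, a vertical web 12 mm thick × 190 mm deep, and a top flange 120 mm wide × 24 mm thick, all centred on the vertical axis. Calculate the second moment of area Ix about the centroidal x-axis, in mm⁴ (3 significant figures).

Ix ≈ 7.48 × 10⁷ mm⁴

Decompose the section into non-overlapping parts with the origin at the bottom-left of its bounding rectangle.
Bottom plate: 240 × 14, A = 3 360 mm², y = 7 mm, Ī = 54 880 mm⁴.
Web plate: 12 × 190, A = 2 280 mm², y = 109 mm, Ī = 6 859 000 mm⁴.
Top plate: 120 × 24, A = 2 880 mm², y = 216 mm, Ī = 138 240 mm⁴.
Centroid: ȳ = ΣA·y / ΣA = 104.94 mm.
Transfer each piece to the centroidal x-axis using Ī + A·d² with d = y − 104.94:
  bottom plate: d = -97.944 mm → contributes +32 287 229 mm⁴
  web plate: d = 4.0563 mm → contributes +6 896 515 mm⁴
  top plate: d = 111.06 mm → contributes +35 658 749 mm⁴
Total I = 74 842 493 mm⁴.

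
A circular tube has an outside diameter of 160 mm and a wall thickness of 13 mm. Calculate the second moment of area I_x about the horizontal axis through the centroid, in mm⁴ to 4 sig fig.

Decompose the section into non-overlapping parts with the origin at the bottom-left of its bounding rectangle.
Outer circle: ⌀160, A = 20106.2 mm², y = 80 mm, Ī = 32 169 909 mm⁴.
Bore (subtracted): ⌀134, A = 14102.6 mm², y = 80 mm, Ī = 15 826 653 mm⁴.
By symmetry the centroid is at mid-height, ȳ = 80 mm.
All pieces are centred on the horizontal axis through the centroid, so I = ΣĪ (holes subtracted) = 16 343 255 mm⁴.

I_x ≈ 1.634 × 10⁷ mm⁴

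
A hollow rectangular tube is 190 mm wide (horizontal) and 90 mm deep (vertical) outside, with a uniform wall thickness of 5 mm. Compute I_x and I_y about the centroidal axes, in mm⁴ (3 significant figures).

I_x ≈ 3.86 × 10⁶ mm⁴, I_y ≈ 1.26 × 10⁷ mm⁴

Treat the section as a set of non-overlapping primitives; coordinates are from the bounding-box lower-left.
Outer rectangle: 190 × 90, A = 17 100 mm², y = 45 mm, Ī = 11 542 500 mm⁴.
Inner void (subtracted): 180 × 80, A = 14 400 mm², y = 45 mm, Ī = 7 680 000 mm⁴.
By symmetry the centroid is at mid-height, ȳ = 45 mm.
All pieces are centred on the centroidal x-axis, so I = ΣĪ (holes subtracted) = 3 862 500 mm⁴.
Repeating about the centroidal y-axis gives I_y = 12 562 500 mm⁴.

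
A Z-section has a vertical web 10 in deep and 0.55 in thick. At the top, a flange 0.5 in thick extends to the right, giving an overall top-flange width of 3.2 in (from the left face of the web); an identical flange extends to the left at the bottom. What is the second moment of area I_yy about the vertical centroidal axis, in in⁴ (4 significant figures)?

Split into non-overlapping primitives; take the origin at the lower-left of the bounding box.
Web: 0.55 × 10, A = 5.5 in², x = 2.925 in, Ī = 0.138646 in⁴.
Top flange (beyond web): 2.65 × 0.5, A = 1.325 in², x = 4.525 in, Ī = 0.775401 in⁴.
Bottom flange (beyond web): 2.65 × 0.5, A = 1.325 in², x = 1.325 in, Ī = 0.775401 in⁴.
Centroid: x̄ = ΣA·x / ΣA = 2.925 in.
Transfer each piece to the vertical centroidal axis using Ī + A·d² with d = x − 2.925:
  web: d = 0 in → contributes +0.138646 in⁴
  top flange (beyond web): d = 1.6 in → contributes +4.1674 in⁴
  bottom flange (beyond web): d = -1.6 in → contributes +4.1674 in⁴
Total I = 8.47345 in⁴.

I_yy ≈ 8.473 in⁴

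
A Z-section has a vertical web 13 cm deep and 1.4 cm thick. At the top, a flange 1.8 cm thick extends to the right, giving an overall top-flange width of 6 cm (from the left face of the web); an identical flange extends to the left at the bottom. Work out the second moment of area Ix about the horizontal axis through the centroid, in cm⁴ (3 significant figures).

Break the section into simple shapes (no overlaps), measuring from the bottom-left corner of the bounding box.
Web: 1.4 × 13, A = 18.2 cm², y = 6.5 cm, Ī = 256.32 cm⁴.
Top flange (beyond web): 4.6 × 1.8, A = 8.28 cm², y = 12.1 cm, Ī = 2.2356 cm⁴.
Bottom flange (beyond web): 4.6 × 1.8, A = 8.28 cm², y = 0.9 cm, Ī = 2.2356 cm⁴.
Centroid: ȳ = ΣA·y / ΣA = 6.5 cm.
Transfer each piece to the horizontal axis through the centroid using Ī + A·d² with d = y − 6.5:
  web: d = 0 cm → contributes +256.32 cm⁴
  top flange (beyond web): d = 5.6 cm → contributes +261.9 cm⁴
  bottom flange (beyond web): d = -5.6 cm → contributes +261.9 cm⁴
Total I = 780.11 cm⁴.

Ix ≈ 780 cm⁴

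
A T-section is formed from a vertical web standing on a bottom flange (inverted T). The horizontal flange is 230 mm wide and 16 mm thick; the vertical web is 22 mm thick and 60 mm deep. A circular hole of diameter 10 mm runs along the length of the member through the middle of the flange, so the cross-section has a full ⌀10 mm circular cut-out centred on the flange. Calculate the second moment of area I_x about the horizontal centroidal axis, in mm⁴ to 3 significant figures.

Split into non-overlapping primitives; take the origin at the lower-left of the bounding box.
Flange: 230 × 16, A = 3 680 mm², y = 8 mm, Ī = 78 507 mm⁴.
Web: 22 × 60, A = 1 320 mm², y = 46 mm, Ī = 396 000 mm⁴.
Hole (subtracted): ⌀10, A = 78.54 mm², y = 8 mm, Ī = 490.87 mm⁴.
Centroid: ȳ = ΣA·y / ΣA = 18.192 mm.
Transfer each piece to the horizontal centroidal axis using Ī + A·d² with d = y − 18.192:
  flange: d = -10.192 mm → contributes +460 781 mm⁴
  web: d = 27.808 mm → contributes +1 416 729 mm⁴
  hole: d = -10.192 mm → contributes −8649.5 mm⁴
Total I = 1 868 860 mm⁴.

I_x ≈ 1.87 × 10⁶ mm⁴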